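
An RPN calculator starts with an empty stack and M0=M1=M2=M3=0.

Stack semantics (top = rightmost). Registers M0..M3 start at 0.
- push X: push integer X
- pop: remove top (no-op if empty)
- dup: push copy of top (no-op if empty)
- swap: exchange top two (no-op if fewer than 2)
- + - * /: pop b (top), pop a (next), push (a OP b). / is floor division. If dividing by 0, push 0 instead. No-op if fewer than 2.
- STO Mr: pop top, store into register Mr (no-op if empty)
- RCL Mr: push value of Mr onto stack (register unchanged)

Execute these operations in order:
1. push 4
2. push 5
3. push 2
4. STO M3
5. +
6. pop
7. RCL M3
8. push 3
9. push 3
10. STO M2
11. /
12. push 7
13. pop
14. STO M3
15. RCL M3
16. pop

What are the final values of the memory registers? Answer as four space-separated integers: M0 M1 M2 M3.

Answer: 0 0 3 0

Derivation:
After op 1 (push 4): stack=[4] mem=[0,0,0,0]
After op 2 (push 5): stack=[4,5] mem=[0,0,0,0]
After op 3 (push 2): stack=[4,5,2] mem=[0,0,0,0]
After op 4 (STO M3): stack=[4,5] mem=[0,0,0,2]
After op 5 (+): stack=[9] mem=[0,0,0,2]
After op 6 (pop): stack=[empty] mem=[0,0,0,2]
After op 7 (RCL M3): stack=[2] mem=[0,0,0,2]
After op 8 (push 3): stack=[2,3] mem=[0,0,0,2]
After op 9 (push 3): stack=[2,3,3] mem=[0,0,0,2]
After op 10 (STO M2): stack=[2,3] mem=[0,0,3,2]
After op 11 (/): stack=[0] mem=[0,0,3,2]
After op 12 (push 7): stack=[0,7] mem=[0,0,3,2]
After op 13 (pop): stack=[0] mem=[0,0,3,2]
After op 14 (STO M3): stack=[empty] mem=[0,0,3,0]
After op 15 (RCL M3): stack=[0] mem=[0,0,3,0]
After op 16 (pop): stack=[empty] mem=[0,0,3,0]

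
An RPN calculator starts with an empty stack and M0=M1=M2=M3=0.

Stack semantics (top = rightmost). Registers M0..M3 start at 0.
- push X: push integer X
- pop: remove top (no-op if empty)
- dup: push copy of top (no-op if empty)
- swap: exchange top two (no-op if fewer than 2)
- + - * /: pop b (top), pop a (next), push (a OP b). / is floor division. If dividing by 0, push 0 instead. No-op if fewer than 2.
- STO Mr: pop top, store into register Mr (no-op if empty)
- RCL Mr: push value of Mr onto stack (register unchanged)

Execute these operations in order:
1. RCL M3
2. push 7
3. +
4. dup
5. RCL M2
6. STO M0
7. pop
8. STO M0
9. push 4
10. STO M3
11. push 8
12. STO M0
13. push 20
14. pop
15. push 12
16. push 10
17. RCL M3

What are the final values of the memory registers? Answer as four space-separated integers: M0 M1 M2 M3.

After op 1 (RCL M3): stack=[0] mem=[0,0,0,0]
After op 2 (push 7): stack=[0,7] mem=[0,0,0,0]
After op 3 (+): stack=[7] mem=[0,0,0,0]
After op 4 (dup): stack=[7,7] mem=[0,0,0,0]
After op 5 (RCL M2): stack=[7,7,0] mem=[0,0,0,0]
After op 6 (STO M0): stack=[7,7] mem=[0,0,0,0]
After op 7 (pop): stack=[7] mem=[0,0,0,0]
After op 8 (STO M0): stack=[empty] mem=[7,0,0,0]
After op 9 (push 4): stack=[4] mem=[7,0,0,0]
After op 10 (STO M3): stack=[empty] mem=[7,0,0,4]
After op 11 (push 8): stack=[8] mem=[7,0,0,4]
After op 12 (STO M0): stack=[empty] mem=[8,0,0,4]
After op 13 (push 20): stack=[20] mem=[8,0,0,4]
After op 14 (pop): stack=[empty] mem=[8,0,0,4]
After op 15 (push 12): stack=[12] mem=[8,0,0,4]
After op 16 (push 10): stack=[12,10] mem=[8,0,0,4]
After op 17 (RCL M3): stack=[12,10,4] mem=[8,0,0,4]

Answer: 8 0 0 4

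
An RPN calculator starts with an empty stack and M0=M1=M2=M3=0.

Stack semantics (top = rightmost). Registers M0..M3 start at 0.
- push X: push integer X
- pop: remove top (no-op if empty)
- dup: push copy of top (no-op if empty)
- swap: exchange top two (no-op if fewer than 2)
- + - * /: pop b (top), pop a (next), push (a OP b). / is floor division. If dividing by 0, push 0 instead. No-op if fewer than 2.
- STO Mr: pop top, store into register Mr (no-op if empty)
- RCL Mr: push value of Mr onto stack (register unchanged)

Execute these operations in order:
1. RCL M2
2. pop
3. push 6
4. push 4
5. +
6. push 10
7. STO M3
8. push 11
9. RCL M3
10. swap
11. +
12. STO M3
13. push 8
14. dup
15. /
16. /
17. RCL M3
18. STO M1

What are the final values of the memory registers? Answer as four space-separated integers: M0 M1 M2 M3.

Answer: 0 21 0 21

Derivation:
After op 1 (RCL M2): stack=[0] mem=[0,0,0,0]
After op 2 (pop): stack=[empty] mem=[0,0,0,0]
After op 3 (push 6): stack=[6] mem=[0,0,0,0]
After op 4 (push 4): stack=[6,4] mem=[0,0,0,0]
After op 5 (+): stack=[10] mem=[0,0,0,0]
After op 6 (push 10): stack=[10,10] mem=[0,0,0,0]
After op 7 (STO M3): stack=[10] mem=[0,0,0,10]
After op 8 (push 11): stack=[10,11] mem=[0,0,0,10]
After op 9 (RCL M3): stack=[10,11,10] mem=[0,0,0,10]
After op 10 (swap): stack=[10,10,11] mem=[0,0,0,10]
After op 11 (+): stack=[10,21] mem=[0,0,0,10]
After op 12 (STO M3): stack=[10] mem=[0,0,0,21]
After op 13 (push 8): stack=[10,8] mem=[0,0,0,21]
After op 14 (dup): stack=[10,8,8] mem=[0,0,0,21]
After op 15 (/): stack=[10,1] mem=[0,0,0,21]
After op 16 (/): stack=[10] mem=[0,0,0,21]
After op 17 (RCL M3): stack=[10,21] mem=[0,0,0,21]
After op 18 (STO M1): stack=[10] mem=[0,21,0,21]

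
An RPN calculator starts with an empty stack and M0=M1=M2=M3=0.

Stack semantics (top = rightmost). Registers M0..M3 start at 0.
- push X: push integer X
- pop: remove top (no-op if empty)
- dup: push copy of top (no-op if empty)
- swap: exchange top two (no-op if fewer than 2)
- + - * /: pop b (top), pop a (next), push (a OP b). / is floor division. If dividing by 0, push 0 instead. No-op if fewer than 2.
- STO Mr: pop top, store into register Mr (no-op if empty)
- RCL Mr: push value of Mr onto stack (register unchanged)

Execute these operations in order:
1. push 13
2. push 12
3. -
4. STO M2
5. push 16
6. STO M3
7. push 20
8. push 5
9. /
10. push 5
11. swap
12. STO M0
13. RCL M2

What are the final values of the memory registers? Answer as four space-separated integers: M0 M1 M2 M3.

Answer: 4 0 1 16

Derivation:
After op 1 (push 13): stack=[13] mem=[0,0,0,0]
After op 2 (push 12): stack=[13,12] mem=[0,0,0,0]
After op 3 (-): stack=[1] mem=[0,0,0,0]
After op 4 (STO M2): stack=[empty] mem=[0,0,1,0]
After op 5 (push 16): stack=[16] mem=[0,0,1,0]
After op 6 (STO M3): stack=[empty] mem=[0,0,1,16]
After op 7 (push 20): stack=[20] mem=[0,0,1,16]
After op 8 (push 5): stack=[20,5] mem=[0,0,1,16]
After op 9 (/): stack=[4] mem=[0,0,1,16]
After op 10 (push 5): stack=[4,5] mem=[0,0,1,16]
After op 11 (swap): stack=[5,4] mem=[0,0,1,16]
After op 12 (STO M0): stack=[5] mem=[4,0,1,16]
After op 13 (RCL M2): stack=[5,1] mem=[4,0,1,16]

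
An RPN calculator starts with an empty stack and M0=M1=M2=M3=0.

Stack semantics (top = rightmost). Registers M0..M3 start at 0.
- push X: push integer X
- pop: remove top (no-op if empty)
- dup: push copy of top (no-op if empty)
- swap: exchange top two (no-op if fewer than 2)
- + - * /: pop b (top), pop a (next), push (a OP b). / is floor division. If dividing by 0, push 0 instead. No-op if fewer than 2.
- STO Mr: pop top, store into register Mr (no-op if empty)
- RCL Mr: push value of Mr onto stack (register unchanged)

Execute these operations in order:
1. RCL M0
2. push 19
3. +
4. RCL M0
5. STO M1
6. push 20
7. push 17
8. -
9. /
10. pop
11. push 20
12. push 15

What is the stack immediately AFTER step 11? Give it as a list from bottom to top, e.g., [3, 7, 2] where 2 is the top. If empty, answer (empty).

After op 1 (RCL M0): stack=[0] mem=[0,0,0,0]
After op 2 (push 19): stack=[0,19] mem=[0,0,0,0]
After op 3 (+): stack=[19] mem=[0,0,0,0]
After op 4 (RCL M0): stack=[19,0] mem=[0,0,0,0]
After op 5 (STO M1): stack=[19] mem=[0,0,0,0]
After op 6 (push 20): stack=[19,20] mem=[0,0,0,0]
After op 7 (push 17): stack=[19,20,17] mem=[0,0,0,0]
After op 8 (-): stack=[19,3] mem=[0,0,0,0]
After op 9 (/): stack=[6] mem=[0,0,0,0]
After op 10 (pop): stack=[empty] mem=[0,0,0,0]
After op 11 (push 20): stack=[20] mem=[0,0,0,0]

[20]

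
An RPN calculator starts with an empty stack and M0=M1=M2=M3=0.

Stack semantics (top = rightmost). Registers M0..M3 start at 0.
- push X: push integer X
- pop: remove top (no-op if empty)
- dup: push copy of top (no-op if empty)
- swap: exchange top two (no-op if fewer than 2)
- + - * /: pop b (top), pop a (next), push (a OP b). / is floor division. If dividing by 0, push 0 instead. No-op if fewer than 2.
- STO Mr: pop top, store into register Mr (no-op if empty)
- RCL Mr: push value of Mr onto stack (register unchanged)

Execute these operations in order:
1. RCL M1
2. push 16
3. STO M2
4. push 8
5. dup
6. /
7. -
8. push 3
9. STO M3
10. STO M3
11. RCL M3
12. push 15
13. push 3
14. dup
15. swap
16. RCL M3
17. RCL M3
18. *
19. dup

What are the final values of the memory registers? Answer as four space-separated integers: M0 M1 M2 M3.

After op 1 (RCL M1): stack=[0] mem=[0,0,0,0]
After op 2 (push 16): stack=[0,16] mem=[0,0,0,0]
After op 3 (STO M2): stack=[0] mem=[0,0,16,0]
After op 4 (push 8): stack=[0,8] mem=[0,0,16,0]
After op 5 (dup): stack=[0,8,8] mem=[0,0,16,0]
After op 6 (/): stack=[0,1] mem=[0,0,16,0]
After op 7 (-): stack=[-1] mem=[0,0,16,0]
After op 8 (push 3): stack=[-1,3] mem=[0,0,16,0]
After op 9 (STO M3): stack=[-1] mem=[0,0,16,3]
After op 10 (STO M3): stack=[empty] mem=[0,0,16,-1]
After op 11 (RCL M3): stack=[-1] mem=[0,0,16,-1]
After op 12 (push 15): stack=[-1,15] mem=[0,0,16,-1]
After op 13 (push 3): stack=[-1,15,3] mem=[0,0,16,-1]
After op 14 (dup): stack=[-1,15,3,3] mem=[0,0,16,-1]
After op 15 (swap): stack=[-1,15,3,3] mem=[0,0,16,-1]
After op 16 (RCL M3): stack=[-1,15,3,3,-1] mem=[0,0,16,-1]
After op 17 (RCL M3): stack=[-1,15,3,3,-1,-1] mem=[0,0,16,-1]
After op 18 (*): stack=[-1,15,3,3,1] mem=[0,0,16,-1]
After op 19 (dup): stack=[-1,15,3,3,1,1] mem=[0,0,16,-1]

Answer: 0 0 16 -1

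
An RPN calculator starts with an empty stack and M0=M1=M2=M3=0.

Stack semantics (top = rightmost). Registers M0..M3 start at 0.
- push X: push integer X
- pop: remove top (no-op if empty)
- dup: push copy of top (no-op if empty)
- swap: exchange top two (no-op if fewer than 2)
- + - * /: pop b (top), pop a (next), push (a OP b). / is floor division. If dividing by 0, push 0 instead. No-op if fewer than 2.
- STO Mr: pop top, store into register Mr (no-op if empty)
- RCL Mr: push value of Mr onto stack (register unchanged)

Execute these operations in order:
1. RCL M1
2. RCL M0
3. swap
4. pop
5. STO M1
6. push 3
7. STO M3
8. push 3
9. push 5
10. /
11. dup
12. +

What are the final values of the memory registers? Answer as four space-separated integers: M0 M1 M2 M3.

After op 1 (RCL M1): stack=[0] mem=[0,0,0,0]
After op 2 (RCL M0): stack=[0,0] mem=[0,0,0,0]
After op 3 (swap): stack=[0,0] mem=[0,0,0,0]
After op 4 (pop): stack=[0] mem=[0,0,0,0]
After op 5 (STO M1): stack=[empty] mem=[0,0,0,0]
After op 6 (push 3): stack=[3] mem=[0,0,0,0]
After op 7 (STO M3): stack=[empty] mem=[0,0,0,3]
After op 8 (push 3): stack=[3] mem=[0,0,0,3]
After op 9 (push 5): stack=[3,5] mem=[0,0,0,3]
After op 10 (/): stack=[0] mem=[0,0,0,3]
After op 11 (dup): stack=[0,0] mem=[0,0,0,3]
After op 12 (+): stack=[0] mem=[0,0,0,3]

Answer: 0 0 0 3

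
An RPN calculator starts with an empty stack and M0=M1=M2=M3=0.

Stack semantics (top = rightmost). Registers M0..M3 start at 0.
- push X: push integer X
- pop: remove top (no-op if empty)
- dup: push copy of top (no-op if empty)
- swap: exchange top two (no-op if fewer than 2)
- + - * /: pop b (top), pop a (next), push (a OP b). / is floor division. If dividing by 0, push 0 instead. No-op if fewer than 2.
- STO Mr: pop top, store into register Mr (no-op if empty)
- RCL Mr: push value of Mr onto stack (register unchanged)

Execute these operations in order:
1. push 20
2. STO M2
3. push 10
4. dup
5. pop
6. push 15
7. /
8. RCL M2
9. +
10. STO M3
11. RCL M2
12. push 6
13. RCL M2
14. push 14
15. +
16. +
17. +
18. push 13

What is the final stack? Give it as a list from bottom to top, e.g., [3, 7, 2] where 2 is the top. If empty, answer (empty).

Answer: [60, 13]

Derivation:
After op 1 (push 20): stack=[20] mem=[0,0,0,0]
After op 2 (STO M2): stack=[empty] mem=[0,0,20,0]
After op 3 (push 10): stack=[10] mem=[0,0,20,0]
After op 4 (dup): stack=[10,10] mem=[0,0,20,0]
After op 5 (pop): stack=[10] mem=[0,0,20,0]
After op 6 (push 15): stack=[10,15] mem=[0,0,20,0]
After op 7 (/): stack=[0] mem=[0,0,20,0]
After op 8 (RCL M2): stack=[0,20] mem=[0,0,20,0]
After op 9 (+): stack=[20] mem=[0,0,20,0]
After op 10 (STO M3): stack=[empty] mem=[0,0,20,20]
After op 11 (RCL M2): stack=[20] mem=[0,0,20,20]
After op 12 (push 6): stack=[20,6] mem=[0,0,20,20]
After op 13 (RCL M2): stack=[20,6,20] mem=[0,0,20,20]
After op 14 (push 14): stack=[20,6,20,14] mem=[0,0,20,20]
After op 15 (+): stack=[20,6,34] mem=[0,0,20,20]
After op 16 (+): stack=[20,40] mem=[0,0,20,20]
After op 17 (+): stack=[60] mem=[0,0,20,20]
After op 18 (push 13): stack=[60,13] mem=[0,0,20,20]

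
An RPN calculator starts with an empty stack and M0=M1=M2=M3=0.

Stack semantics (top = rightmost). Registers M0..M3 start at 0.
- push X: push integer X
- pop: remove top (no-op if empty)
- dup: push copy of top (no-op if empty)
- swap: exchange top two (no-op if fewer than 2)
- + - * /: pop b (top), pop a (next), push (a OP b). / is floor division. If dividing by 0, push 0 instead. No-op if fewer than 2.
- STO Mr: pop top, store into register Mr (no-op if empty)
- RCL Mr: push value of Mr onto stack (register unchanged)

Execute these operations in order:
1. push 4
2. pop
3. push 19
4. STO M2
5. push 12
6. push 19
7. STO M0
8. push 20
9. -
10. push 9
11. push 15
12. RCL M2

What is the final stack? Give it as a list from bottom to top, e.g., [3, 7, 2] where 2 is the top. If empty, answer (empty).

Answer: [-8, 9, 15, 19]

Derivation:
After op 1 (push 4): stack=[4] mem=[0,0,0,0]
After op 2 (pop): stack=[empty] mem=[0,0,0,0]
After op 3 (push 19): stack=[19] mem=[0,0,0,0]
After op 4 (STO M2): stack=[empty] mem=[0,0,19,0]
After op 5 (push 12): stack=[12] mem=[0,0,19,0]
After op 6 (push 19): stack=[12,19] mem=[0,0,19,0]
After op 7 (STO M0): stack=[12] mem=[19,0,19,0]
After op 8 (push 20): stack=[12,20] mem=[19,0,19,0]
After op 9 (-): stack=[-8] mem=[19,0,19,0]
After op 10 (push 9): stack=[-8,9] mem=[19,0,19,0]
After op 11 (push 15): stack=[-8,9,15] mem=[19,0,19,0]
After op 12 (RCL M2): stack=[-8,9,15,19] mem=[19,0,19,0]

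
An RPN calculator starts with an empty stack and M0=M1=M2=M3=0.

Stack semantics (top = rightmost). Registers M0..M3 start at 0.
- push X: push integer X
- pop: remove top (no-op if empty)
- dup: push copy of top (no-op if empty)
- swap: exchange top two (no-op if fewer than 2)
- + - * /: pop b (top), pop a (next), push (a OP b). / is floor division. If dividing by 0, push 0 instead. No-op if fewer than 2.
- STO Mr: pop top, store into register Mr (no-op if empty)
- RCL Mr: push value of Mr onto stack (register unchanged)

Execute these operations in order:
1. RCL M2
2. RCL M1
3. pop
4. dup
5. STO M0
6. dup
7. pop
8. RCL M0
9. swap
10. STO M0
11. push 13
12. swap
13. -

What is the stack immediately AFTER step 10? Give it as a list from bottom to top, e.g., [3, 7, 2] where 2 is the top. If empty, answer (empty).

After op 1 (RCL M2): stack=[0] mem=[0,0,0,0]
After op 2 (RCL M1): stack=[0,0] mem=[0,0,0,0]
After op 3 (pop): stack=[0] mem=[0,0,0,0]
After op 4 (dup): stack=[0,0] mem=[0,0,0,0]
After op 5 (STO M0): stack=[0] mem=[0,0,0,0]
After op 6 (dup): stack=[0,0] mem=[0,0,0,0]
After op 7 (pop): stack=[0] mem=[0,0,0,0]
After op 8 (RCL M0): stack=[0,0] mem=[0,0,0,0]
After op 9 (swap): stack=[0,0] mem=[0,0,0,0]
After op 10 (STO M0): stack=[0] mem=[0,0,0,0]

[0]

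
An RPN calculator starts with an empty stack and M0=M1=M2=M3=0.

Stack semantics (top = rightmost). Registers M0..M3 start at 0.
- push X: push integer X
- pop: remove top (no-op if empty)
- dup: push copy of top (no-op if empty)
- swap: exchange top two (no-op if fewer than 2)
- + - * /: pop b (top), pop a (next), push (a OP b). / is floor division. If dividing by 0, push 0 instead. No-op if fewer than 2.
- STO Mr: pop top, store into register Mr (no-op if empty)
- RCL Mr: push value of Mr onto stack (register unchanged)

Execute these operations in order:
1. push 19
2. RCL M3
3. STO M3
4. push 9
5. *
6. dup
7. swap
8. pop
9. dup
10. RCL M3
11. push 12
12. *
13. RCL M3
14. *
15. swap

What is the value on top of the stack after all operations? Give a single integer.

After op 1 (push 19): stack=[19] mem=[0,0,0,0]
After op 2 (RCL M3): stack=[19,0] mem=[0,0,0,0]
After op 3 (STO M3): stack=[19] mem=[0,0,0,0]
After op 4 (push 9): stack=[19,9] mem=[0,0,0,0]
After op 5 (*): stack=[171] mem=[0,0,0,0]
After op 6 (dup): stack=[171,171] mem=[0,0,0,0]
After op 7 (swap): stack=[171,171] mem=[0,0,0,0]
After op 8 (pop): stack=[171] mem=[0,0,0,0]
After op 9 (dup): stack=[171,171] mem=[0,0,0,0]
After op 10 (RCL M3): stack=[171,171,0] mem=[0,0,0,0]
After op 11 (push 12): stack=[171,171,0,12] mem=[0,0,0,0]
After op 12 (*): stack=[171,171,0] mem=[0,0,0,0]
After op 13 (RCL M3): stack=[171,171,0,0] mem=[0,0,0,0]
After op 14 (*): stack=[171,171,0] mem=[0,0,0,0]
After op 15 (swap): stack=[171,0,171] mem=[0,0,0,0]

Answer: 171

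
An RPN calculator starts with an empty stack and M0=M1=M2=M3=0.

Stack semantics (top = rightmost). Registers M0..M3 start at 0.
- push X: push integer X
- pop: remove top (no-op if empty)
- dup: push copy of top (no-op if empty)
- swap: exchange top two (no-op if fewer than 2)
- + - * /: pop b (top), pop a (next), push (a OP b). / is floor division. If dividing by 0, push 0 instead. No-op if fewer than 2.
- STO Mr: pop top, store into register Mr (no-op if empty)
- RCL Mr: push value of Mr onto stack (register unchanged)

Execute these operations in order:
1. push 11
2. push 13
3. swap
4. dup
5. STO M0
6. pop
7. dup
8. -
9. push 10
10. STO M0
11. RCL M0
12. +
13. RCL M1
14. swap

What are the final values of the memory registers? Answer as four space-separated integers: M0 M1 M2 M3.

After op 1 (push 11): stack=[11] mem=[0,0,0,0]
After op 2 (push 13): stack=[11,13] mem=[0,0,0,0]
After op 3 (swap): stack=[13,11] mem=[0,0,0,0]
After op 4 (dup): stack=[13,11,11] mem=[0,0,0,0]
After op 5 (STO M0): stack=[13,11] mem=[11,0,0,0]
After op 6 (pop): stack=[13] mem=[11,0,0,0]
After op 7 (dup): stack=[13,13] mem=[11,0,0,0]
After op 8 (-): stack=[0] mem=[11,0,0,0]
After op 9 (push 10): stack=[0,10] mem=[11,0,0,0]
After op 10 (STO M0): stack=[0] mem=[10,0,0,0]
After op 11 (RCL M0): stack=[0,10] mem=[10,0,0,0]
After op 12 (+): stack=[10] mem=[10,0,0,0]
After op 13 (RCL M1): stack=[10,0] mem=[10,0,0,0]
After op 14 (swap): stack=[0,10] mem=[10,0,0,0]

Answer: 10 0 0 0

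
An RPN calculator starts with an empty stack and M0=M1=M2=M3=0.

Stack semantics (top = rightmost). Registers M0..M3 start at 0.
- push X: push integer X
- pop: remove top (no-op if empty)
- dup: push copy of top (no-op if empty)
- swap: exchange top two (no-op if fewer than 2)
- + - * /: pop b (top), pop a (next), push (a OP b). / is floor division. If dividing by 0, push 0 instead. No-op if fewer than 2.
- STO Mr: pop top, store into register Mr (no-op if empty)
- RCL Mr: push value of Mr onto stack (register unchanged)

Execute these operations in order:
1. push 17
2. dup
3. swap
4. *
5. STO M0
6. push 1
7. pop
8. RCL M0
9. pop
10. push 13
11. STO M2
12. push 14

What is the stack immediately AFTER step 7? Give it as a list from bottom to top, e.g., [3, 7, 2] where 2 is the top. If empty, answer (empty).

After op 1 (push 17): stack=[17] mem=[0,0,0,0]
After op 2 (dup): stack=[17,17] mem=[0,0,0,0]
After op 3 (swap): stack=[17,17] mem=[0,0,0,0]
After op 4 (*): stack=[289] mem=[0,0,0,0]
After op 5 (STO M0): stack=[empty] mem=[289,0,0,0]
After op 6 (push 1): stack=[1] mem=[289,0,0,0]
After op 7 (pop): stack=[empty] mem=[289,0,0,0]

(empty)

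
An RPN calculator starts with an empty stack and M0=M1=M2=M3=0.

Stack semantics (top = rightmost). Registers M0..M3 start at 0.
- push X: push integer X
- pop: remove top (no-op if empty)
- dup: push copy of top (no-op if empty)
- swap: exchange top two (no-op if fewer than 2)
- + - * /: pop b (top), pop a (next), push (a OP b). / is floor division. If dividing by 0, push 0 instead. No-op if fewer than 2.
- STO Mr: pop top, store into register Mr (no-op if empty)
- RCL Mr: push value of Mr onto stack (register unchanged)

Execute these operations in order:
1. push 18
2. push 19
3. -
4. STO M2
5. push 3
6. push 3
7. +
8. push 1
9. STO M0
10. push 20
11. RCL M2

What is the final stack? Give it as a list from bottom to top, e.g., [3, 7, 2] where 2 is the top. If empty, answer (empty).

After op 1 (push 18): stack=[18] mem=[0,0,0,0]
After op 2 (push 19): stack=[18,19] mem=[0,0,0,0]
After op 3 (-): stack=[-1] mem=[0,0,0,0]
After op 4 (STO M2): stack=[empty] mem=[0,0,-1,0]
After op 5 (push 3): stack=[3] mem=[0,0,-1,0]
After op 6 (push 3): stack=[3,3] mem=[0,0,-1,0]
After op 7 (+): stack=[6] mem=[0,0,-1,0]
After op 8 (push 1): stack=[6,1] mem=[0,0,-1,0]
After op 9 (STO M0): stack=[6] mem=[1,0,-1,0]
After op 10 (push 20): stack=[6,20] mem=[1,0,-1,0]
After op 11 (RCL M2): stack=[6,20,-1] mem=[1,0,-1,0]

Answer: [6, 20, -1]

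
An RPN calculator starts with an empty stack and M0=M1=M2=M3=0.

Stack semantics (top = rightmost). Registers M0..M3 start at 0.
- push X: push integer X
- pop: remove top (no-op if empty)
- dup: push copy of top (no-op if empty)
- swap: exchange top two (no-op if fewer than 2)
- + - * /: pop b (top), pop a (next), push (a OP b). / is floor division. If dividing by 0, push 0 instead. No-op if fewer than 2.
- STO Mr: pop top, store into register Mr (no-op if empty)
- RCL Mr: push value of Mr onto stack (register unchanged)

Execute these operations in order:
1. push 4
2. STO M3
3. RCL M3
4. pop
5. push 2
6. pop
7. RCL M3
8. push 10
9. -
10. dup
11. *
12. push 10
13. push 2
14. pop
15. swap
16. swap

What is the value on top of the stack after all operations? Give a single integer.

Answer: 10

Derivation:
After op 1 (push 4): stack=[4] mem=[0,0,0,0]
After op 2 (STO M3): stack=[empty] mem=[0,0,0,4]
After op 3 (RCL M3): stack=[4] mem=[0,0,0,4]
After op 4 (pop): stack=[empty] mem=[0,0,0,4]
After op 5 (push 2): stack=[2] mem=[0,0,0,4]
After op 6 (pop): stack=[empty] mem=[0,0,0,4]
After op 7 (RCL M3): stack=[4] mem=[0,0,0,4]
After op 8 (push 10): stack=[4,10] mem=[0,0,0,4]
After op 9 (-): stack=[-6] mem=[0,0,0,4]
After op 10 (dup): stack=[-6,-6] mem=[0,0,0,4]
After op 11 (*): stack=[36] mem=[0,0,0,4]
After op 12 (push 10): stack=[36,10] mem=[0,0,0,4]
After op 13 (push 2): stack=[36,10,2] mem=[0,0,0,4]
After op 14 (pop): stack=[36,10] mem=[0,0,0,4]
After op 15 (swap): stack=[10,36] mem=[0,0,0,4]
After op 16 (swap): stack=[36,10] mem=[0,0,0,4]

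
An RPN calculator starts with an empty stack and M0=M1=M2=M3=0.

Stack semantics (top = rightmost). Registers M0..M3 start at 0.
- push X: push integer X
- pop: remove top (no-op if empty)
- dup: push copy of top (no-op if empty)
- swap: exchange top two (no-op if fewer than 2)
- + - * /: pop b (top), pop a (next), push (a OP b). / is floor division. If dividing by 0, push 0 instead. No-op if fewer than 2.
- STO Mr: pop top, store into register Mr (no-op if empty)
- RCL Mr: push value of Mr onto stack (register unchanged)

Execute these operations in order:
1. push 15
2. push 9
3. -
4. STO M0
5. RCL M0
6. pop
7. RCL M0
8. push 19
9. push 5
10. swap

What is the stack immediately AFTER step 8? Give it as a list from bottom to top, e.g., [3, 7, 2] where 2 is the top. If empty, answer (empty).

After op 1 (push 15): stack=[15] mem=[0,0,0,0]
After op 2 (push 9): stack=[15,9] mem=[0,0,0,0]
After op 3 (-): stack=[6] mem=[0,0,0,0]
After op 4 (STO M0): stack=[empty] mem=[6,0,0,0]
After op 5 (RCL M0): stack=[6] mem=[6,0,0,0]
After op 6 (pop): stack=[empty] mem=[6,0,0,0]
After op 7 (RCL M0): stack=[6] mem=[6,0,0,0]
After op 8 (push 19): stack=[6,19] mem=[6,0,0,0]

[6, 19]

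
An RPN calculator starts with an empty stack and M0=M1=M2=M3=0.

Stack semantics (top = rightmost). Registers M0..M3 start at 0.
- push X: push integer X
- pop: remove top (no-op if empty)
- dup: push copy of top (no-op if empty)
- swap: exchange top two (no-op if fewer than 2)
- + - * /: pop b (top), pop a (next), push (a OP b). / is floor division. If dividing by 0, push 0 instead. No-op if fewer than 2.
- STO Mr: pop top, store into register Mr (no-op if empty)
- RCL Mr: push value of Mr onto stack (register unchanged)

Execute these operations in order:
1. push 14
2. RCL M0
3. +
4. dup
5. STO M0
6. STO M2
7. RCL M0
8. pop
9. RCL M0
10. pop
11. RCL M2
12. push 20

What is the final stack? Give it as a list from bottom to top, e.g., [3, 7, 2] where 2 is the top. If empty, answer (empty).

Answer: [14, 20]

Derivation:
After op 1 (push 14): stack=[14] mem=[0,0,0,0]
After op 2 (RCL M0): stack=[14,0] mem=[0,0,0,0]
After op 3 (+): stack=[14] mem=[0,0,0,0]
After op 4 (dup): stack=[14,14] mem=[0,0,0,0]
After op 5 (STO M0): stack=[14] mem=[14,0,0,0]
After op 6 (STO M2): stack=[empty] mem=[14,0,14,0]
After op 7 (RCL M0): stack=[14] mem=[14,0,14,0]
After op 8 (pop): stack=[empty] mem=[14,0,14,0]
After op 9 (RCL M0): stack=[14] mem=[14,0,14,0]
After op 10 (pop): stack=[empty] mem=[14,0,14,0]
After op 11 (RCL M2): stack=[14] mem=[14,0,14,0]
After op 12 (push 20): stack=[14,20] mem=[14,0,14,0]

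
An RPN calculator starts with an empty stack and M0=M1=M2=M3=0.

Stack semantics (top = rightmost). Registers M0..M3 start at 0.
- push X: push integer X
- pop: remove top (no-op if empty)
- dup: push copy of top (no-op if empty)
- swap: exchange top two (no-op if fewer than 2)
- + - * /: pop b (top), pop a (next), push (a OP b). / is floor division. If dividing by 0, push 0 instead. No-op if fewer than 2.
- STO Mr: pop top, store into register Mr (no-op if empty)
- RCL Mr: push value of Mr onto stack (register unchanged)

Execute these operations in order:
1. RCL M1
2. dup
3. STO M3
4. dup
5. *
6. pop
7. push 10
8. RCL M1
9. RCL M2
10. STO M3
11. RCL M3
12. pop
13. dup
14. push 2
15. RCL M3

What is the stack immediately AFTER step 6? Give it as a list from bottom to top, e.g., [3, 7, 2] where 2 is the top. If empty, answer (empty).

After op 1 (RCL M1): stack=[0] mem=[0,0,0,0]
After op 2 (dup): stack=[0,0] mem=[0,0,0,0]
After op 3 (STO M3): stack=[0] mem=[0,0,0,0]
After op 4 (dup): stack=[0,0] mem=[0,0,0,0]
After op 5 (*): stack=[0] mem=[0,0,0,0]
After op 6 (pop): stack=[empty] mem=[0,0,0,0]

(empty)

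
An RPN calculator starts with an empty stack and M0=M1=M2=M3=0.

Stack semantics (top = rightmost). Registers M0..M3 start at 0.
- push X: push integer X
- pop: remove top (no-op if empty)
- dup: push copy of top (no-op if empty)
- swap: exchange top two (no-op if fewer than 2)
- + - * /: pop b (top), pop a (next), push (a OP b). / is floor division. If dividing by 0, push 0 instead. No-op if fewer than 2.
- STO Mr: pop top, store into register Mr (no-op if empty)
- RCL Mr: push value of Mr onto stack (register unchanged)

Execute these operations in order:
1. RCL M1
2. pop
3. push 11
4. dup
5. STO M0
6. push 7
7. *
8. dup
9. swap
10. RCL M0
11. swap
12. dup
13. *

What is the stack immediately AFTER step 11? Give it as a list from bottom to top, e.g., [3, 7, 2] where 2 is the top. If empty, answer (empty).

After op 1 (RCL M1): stack=[0] mem=[0,0,0,0]
After op 2 (pop): stack=[empty] mem=[0,0,0,0]
After op 3 (push 11): stack=[11] mem=[0,0,0,0]
After op 4 (dup): stack=[11,11] mem=[0,0,0,0]
After op 5 (STO M0): stack=[11] mem=[11,0,0,0]
After op 6 (push 7): stack=[11,7] mem=[11,0,0,0]
After op 7 (*): stack=[77] mem=[11,0,0,0]
After op 8 (dup): stack=[77,77] mem=[11,0,0,0]
After op 9 (swap): stack=[77,77] mem=[11,0,0,0]
After op 10 (RCL M0): stack=[77,77,11] mem=[11,0,0,0]
After op 11 (swap): stack=[77,11,77] mem=[11,0,0,0]

[77, 11, 77]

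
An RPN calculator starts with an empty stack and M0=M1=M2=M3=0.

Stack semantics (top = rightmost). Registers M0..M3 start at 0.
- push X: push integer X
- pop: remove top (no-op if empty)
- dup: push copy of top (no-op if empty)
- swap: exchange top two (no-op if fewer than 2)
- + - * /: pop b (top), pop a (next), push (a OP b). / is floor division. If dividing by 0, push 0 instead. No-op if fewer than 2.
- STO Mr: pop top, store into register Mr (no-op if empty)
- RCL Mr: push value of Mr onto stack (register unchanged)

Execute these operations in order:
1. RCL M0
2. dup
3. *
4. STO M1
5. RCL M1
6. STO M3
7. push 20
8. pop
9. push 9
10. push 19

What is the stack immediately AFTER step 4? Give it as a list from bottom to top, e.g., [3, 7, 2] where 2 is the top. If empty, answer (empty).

After op 1 (RCL M0): stack=[0] mem=[0,0,0,0]
After op 2 (dup): stack=[0,0] mem=[0,0,0,0]
After op 3 (*): stack=[0] mem=[0,0,0,0]
After op 4 (STO M1): stack=[empty] mem=[0,0,0,0]

(empty)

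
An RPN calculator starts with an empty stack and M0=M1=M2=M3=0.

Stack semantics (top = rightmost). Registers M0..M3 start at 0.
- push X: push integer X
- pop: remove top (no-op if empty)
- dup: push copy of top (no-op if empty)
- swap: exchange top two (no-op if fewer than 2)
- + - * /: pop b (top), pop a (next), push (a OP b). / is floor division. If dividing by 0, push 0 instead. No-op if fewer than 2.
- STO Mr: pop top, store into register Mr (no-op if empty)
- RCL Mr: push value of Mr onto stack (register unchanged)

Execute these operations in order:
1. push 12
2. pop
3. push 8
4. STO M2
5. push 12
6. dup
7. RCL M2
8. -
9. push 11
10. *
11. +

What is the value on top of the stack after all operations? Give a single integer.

Answer: 56

Derivation:
After op 1 (push 12): stack=[12] mem=[0,0,0,0]
After op 2 (pop): stack=[empty] mem=[0,0,0,0]
After op 3 (push 8): stack=[8] mem=[0,0,0,0]
After op 4 (STO M2): stack=[empty] mem=[0,0,8,0]
After op 5 (push 12): stack=[12] mem=[0,0,8,0]
After op 6 (dup): stack=[12,12] mem=[0,0,8,0]
After op 7 (RCL M2): stack=[12,12,8] mem=[0,0,8,0]
After op 8 (-): stack=[12,4] mem=[0,0,8,0]
After op 9 (push 11): stack=[12,4,11] mem=[0,0,8,0]
After op 10 (*): stack=[12,44] mem=[0,0,8,0]
After op 11 (+): stack=[56] mem=[0,0,8,0]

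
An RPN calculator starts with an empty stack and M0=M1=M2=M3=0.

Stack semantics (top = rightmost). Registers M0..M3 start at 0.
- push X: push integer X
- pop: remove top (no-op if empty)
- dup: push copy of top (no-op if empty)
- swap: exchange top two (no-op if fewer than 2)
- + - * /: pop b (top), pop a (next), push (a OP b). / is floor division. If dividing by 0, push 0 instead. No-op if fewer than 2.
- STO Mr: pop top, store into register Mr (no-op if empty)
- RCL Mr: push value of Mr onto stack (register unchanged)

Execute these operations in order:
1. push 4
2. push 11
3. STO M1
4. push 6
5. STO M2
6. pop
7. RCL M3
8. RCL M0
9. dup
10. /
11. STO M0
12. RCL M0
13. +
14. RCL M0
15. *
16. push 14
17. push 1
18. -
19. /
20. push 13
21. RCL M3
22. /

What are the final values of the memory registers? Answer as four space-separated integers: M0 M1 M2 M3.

Answer: 0 11 6 0

Derivation:
After op 1 (push 4): stack=[4] mem=[0,0,0,0]
After op 2 (push 11): stack=[4,11] mem=[0,0,0,0]
After op 3 (STO M1): stack=[4] mem=[0,11,0,0]
After op 4 (push 6): stack=[4,6] mem=[0,11,0,0]
After op 5 (STO M2): stack=[4] mem=[0,11,6,0]
After op 6 (pop): stack=[empty] mem=[0,11,6,0]
After op 7 (RCL M3): stack=[0] mem=[0,11,6,0]
After op 8 (RCL M0): stack=[0,0] mem=[0,11,6,0]
After op 9 (dup): stack=[0,0,0] mem=[0,11,6,0]
After op 10 (/): stack=[0,0] mem=[0,11,6,0]
After op 11 (STO M0): stack=[0] mem=[0,11,6,0]
After op 12 (RCL M0): stack=[0,0] mem=[0,11,6,0]
After op 13 (+): stack=[0] mem=[0,11,6,0]
After op 14 (RCL M0): stack=[0,0] mem=[0,11,6,0]
After op 15 (*): stack=[0] mem=[0,11,6,0]
After op 16 (push 14): stack=[0,14] mem=[0,11,6,0]
After op 17 (push 1): stack=[0,14,1] mem=[0,11,6,0]
After op 18 (-): stack=[0,13] mem=[0,11,6,0]
After op 19 (/): stack=[0] mem=[0,11,6,0]
After op 20 (push 13): stack=[0,13] mem=[0,11,6,0]
After op 21 (RCL M3): stack=[0,13,0] mem=[0,11,6,0]
After op 22 (/): stack=[0,0] mem=[0,11,6,0]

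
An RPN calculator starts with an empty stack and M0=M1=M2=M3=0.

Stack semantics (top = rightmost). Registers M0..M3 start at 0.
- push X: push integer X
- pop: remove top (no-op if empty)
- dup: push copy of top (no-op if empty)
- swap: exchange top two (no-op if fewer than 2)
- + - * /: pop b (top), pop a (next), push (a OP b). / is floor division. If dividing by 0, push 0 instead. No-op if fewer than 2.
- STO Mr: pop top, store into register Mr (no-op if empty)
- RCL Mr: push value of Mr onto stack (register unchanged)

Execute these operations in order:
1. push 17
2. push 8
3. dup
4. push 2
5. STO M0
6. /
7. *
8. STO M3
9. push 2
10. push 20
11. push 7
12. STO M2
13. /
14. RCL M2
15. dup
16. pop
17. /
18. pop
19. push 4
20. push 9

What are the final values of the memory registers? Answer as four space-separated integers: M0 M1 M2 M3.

Answer: 2 0 7 17

Derivation:
After op 1 (push 17): stack=[17] mem=[0,0,0,0]
After op 2 (push 8): stack=[17,8] mem=[0,0,0,0]
After op 3 (dup): stack=[17,8,8] mem=[0,0,0,0]
After op 4 (push 2): stack=[17,8,8,2] mem=[0,0,0,0]
After op 5 (STO M0): stack=[17,8,8] mem=[2,0,0,0]
After op 6 (/): stack=[17,1] mem=[2,0,0,0]
After op 7 (*): stack=[17] mem=[2,0,0,0]
After op 8 (STO M3): stack=[empty] mem=[2,0,0,17]
After op 9 (push 2): stack=[2] mem=[2,0,0,17]
After op 10 (push 20): stack=[2,20] mem=[2,0,0,17]
After op 11 (push 7): stack=[2,20,7] mem=[2,0,0,17]
After op 12 (STO M2): stack=[2,20] mem=[2,0,7,17]
After op 13 (/): stack=[0] mem=[2,0,7,17]
After op 14 (RCL M2): stack=[0,7] mem=[2,0,7,17]
After op 15 (dup): stack=[0,7,7] mem=[2,0,7,17]
After op 16 (pop): stack=[0,7] mem=[2,0,7,17]
After op 17 (/): stack=[0] mem=[2,0,7,17]
After op 18 (pop): stack=[empty] mem=[2,0,7,17]
After op 19 (push 4): stack=[4] mem=[2,0,7,17]
After op 20 (push 9): stack=[4,9] mem=[2,0,7,17]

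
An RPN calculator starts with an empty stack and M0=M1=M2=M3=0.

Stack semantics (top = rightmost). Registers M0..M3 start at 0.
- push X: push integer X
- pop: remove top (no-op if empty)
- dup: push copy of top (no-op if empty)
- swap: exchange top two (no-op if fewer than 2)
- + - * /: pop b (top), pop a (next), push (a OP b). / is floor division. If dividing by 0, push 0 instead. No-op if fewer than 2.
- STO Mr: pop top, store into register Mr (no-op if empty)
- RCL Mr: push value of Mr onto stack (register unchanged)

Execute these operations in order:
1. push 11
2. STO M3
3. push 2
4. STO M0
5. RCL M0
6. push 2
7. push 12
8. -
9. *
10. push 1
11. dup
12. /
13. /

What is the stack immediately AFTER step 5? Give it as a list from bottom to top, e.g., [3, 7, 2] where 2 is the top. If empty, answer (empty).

After op 1 (push 11): stack=[11] mem=[0,0,0,0]
After op 2 (STO M3): stack=[empty] mem=[0,0,0,11]
After op 3 (push 2): stack=[2] mem=[0,0,0,11]
After op 4 (STO M0): stack=[empty] mem=[2,0,0,11]
After op 5 (RCL M0): stack=[2] mem=[2,0,0,11]

[2]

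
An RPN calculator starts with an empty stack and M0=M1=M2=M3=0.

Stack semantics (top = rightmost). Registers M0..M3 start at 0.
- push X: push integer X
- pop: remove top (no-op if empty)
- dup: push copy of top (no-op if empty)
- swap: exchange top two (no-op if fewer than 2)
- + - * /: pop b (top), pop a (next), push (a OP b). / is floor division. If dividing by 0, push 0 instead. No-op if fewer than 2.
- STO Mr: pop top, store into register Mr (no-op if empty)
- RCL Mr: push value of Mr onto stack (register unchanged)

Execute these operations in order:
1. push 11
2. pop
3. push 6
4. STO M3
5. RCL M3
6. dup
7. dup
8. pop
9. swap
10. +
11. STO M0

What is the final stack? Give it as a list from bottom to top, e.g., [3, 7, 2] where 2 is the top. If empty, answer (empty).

After op 1 (push 11): stack=[11] mem=[0,0,0,0]
After op 2 (pop): stack=[empty] mem=[0,0,0,0]
After op 3 (push 6): stack=[6] mem=[0,0,0,0]
After op 4 (STO M3): stack=[empty] mem=[0,0,0,6]
After op 5 (RCL M3): stack=[6] mem=[0,0,0,6]
After op 6 (dup): stack=[6,6] mem=[0,0,0,6]
After op 7 (dup): stack=[6,6,6] mem=[0,0,0,6]
After op 8 (pop): stack=[6,6] mem=[0,0,0,6]
After op 9 (swap): stack=[6,6] mem=[0,0,0,6]
After op 10 (+): stack=[12] mem=[0,0,0,6]
After op 11 (STO M0): stack=[empty] mem=[12,0,0,6]

Answer: (empty)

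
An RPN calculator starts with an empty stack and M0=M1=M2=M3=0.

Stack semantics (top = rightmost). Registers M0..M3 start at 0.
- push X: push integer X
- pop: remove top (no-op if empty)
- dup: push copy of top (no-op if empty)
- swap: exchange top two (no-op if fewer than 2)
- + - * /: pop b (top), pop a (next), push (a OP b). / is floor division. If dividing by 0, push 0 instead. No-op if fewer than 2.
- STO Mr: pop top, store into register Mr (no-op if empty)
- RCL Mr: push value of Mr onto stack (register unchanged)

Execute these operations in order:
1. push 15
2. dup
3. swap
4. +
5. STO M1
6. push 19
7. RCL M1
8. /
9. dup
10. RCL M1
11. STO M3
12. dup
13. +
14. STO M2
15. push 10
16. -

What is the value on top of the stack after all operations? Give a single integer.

Answer: -10

Derivation:
After op 1 (push 15): stack=[15] mem=[0,0,0,0]
After op 2 (dup): stack=[15,15] mem=[0,0,0,0]
After op 3 (swap): stack=[15,15] mem=[0,0,0,0]
After op 4 (+): stack=[30] mem=[0,0,0,0]
After op 5 (STO M1): stack=[empty] mem=[0,30,0,0]
After op 6 (push 19): stack=[19] mem=[0,30,0,0]
After op 7 (RCL M1): stack=[19,30] mem=[0,30,0,0]
After op 8 (/): stack=[0] mem=[0,30,0,0]
After op 9 (dup): stack=[0,0] mem=[0,30,0,0]
After op 10 (RCL M1): stack=[0,0,30] mem=[0,30,0,0]
After op 11 (STO M3): stack=[0,0] mem=[0,30,0,30]
After op 12 (dup): stack=[0,0,0] mem=[0,30,0,30]
After op 13 (+): stack=[0,0] mem=[0,30,0,30]
After op 14 (STO M2): stack=[0] mem=[0,30,0,30]
After op 15 (push 10): stack=[0,10] mem=[0,30,0,30]
After op 16 (-): stack=[-10] mem=[0,30,0,30]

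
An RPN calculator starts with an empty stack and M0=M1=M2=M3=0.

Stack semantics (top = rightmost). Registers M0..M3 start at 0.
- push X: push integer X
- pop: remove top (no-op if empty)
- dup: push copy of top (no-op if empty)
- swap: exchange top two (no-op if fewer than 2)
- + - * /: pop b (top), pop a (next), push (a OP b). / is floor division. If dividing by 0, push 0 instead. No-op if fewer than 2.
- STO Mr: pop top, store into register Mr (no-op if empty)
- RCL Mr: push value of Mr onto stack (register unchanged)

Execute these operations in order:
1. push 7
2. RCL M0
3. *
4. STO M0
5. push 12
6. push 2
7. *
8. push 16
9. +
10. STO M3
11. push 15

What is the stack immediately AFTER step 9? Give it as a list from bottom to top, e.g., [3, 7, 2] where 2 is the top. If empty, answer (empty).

After op 1 (push 7): stack=[7] mem=[0,0,0,0]
After op 2 (RCL M0): stack=[7,0] mem=[0,0,0,0]
After op 3 (*): stack=[0] mem=[0,0,0,0]
After op 4 (STO M0): stack=[empty] mem=[0,0,0,0]
After op 5 (push 12): stack=[12] mem=[0,0,0,0]
After op 6 (push 2): stack=[12,2] mem=[0,0,0,0]
After op 7 (*): stack=[24] mem=[0,0,0,0]
After op 8 (push 16): stack=[24,16] mem=[0,0,0,0]
After op 9 (+): stack=[40] mem=[0,0,0,0]

[40]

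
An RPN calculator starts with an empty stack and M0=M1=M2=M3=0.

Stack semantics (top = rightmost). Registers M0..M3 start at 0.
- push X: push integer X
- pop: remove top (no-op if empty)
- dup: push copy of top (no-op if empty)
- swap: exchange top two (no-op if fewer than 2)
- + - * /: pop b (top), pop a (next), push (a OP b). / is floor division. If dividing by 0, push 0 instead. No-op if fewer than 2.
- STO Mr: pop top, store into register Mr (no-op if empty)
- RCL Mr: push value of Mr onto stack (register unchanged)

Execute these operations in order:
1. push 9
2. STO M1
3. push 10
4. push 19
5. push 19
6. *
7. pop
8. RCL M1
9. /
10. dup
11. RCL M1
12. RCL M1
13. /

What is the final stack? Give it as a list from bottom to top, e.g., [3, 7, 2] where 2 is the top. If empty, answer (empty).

Answer: [1, 1, 1]

Derivation:
After op 1 (push 9): stack=[9] mem=[0,0,0,0]
After op 2 (STO M1): stack=[empty] mem=[0,9,0,0]
After op 3 (push 10): stack=[10] mem=[0,9,0,0]
After op 4 (push 19): stack=[10,19] mem=[0,9,0,0]
After op 5 (push 19): stack=[10,19,19] mem=[0,9,0,0]
After op 6 (*): stack=[10,361] mem=[0,9,0,0]
After op 7 (pop): stack=[10] mem=[0,9,0,0]
After op 8 (RCL M1): stack=[10,9] mem=[0,9,0,0]
After op 9 (/): stack=[1] mem=[0,9,0,0]
After op 10 (dup): stack=[1,1] mem=[0,9,0,0]
After op 11 (RCL M1): stack=[1,1,9] mem=[0,9,0,0]
After op 12 (RCL M1): stack=[1,1,9,9] mem=[0,9,0,0]
After op 13 (/): stack=[1,1,1] mem=[0,9,0,0]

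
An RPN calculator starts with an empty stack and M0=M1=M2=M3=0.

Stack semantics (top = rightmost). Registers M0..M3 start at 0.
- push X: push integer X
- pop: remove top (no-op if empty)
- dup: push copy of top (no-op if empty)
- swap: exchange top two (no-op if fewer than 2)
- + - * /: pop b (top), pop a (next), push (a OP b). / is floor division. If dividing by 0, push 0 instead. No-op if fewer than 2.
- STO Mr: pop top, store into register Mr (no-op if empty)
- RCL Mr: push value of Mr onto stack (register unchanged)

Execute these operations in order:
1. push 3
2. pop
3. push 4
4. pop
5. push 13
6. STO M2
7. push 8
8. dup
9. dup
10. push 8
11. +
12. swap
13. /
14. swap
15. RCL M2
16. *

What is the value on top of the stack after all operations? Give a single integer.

Answer: 104

Derivation:
After op 1 (push 3): stack=[3] mem=[0,0,0,0]
After op 2 (pop): stack=[empty] mem=[0,0,0,0]
After op 3 (push 4): stack=[4] mem=[0,0,0,0]
After op 4 (pop): stack=[empty] mem=[0,0,0,0]
After op 5 (push 13): stack=[13] mem=[0,0,0,0]
After op 6 (STO M2): stack=[empty] mem=[0,0,13,0]
After op 7 (push 8): stack=[8] mem=[0,0,13,0]
After op 8 (dup): stack=[8,8] mem=[0,0,13,0]
After op 9 (dup): stack=[8,8,8] mem=[0,0,13,0]
After op 10 (push 8): stack=[8,8,8,8] mem=[0,0,13,0]
After op 11 (+): stack=[8,8,16] mem=[0,0,13,0]
After op 12 (swap): stack=[8,16,8] mem=[0,0,13,0]
After op 13 (/): stack=[8,2] mem=[0,0,13,0]
After op 14 (swap): stack=[2,8] mem=[0,0,13,0]
After op 15 (RCL M2): stack=[2,8,13] mem=[0,0,13,0]
After op 16 (*): stack=[2,104] mem=[0,0,13,0]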